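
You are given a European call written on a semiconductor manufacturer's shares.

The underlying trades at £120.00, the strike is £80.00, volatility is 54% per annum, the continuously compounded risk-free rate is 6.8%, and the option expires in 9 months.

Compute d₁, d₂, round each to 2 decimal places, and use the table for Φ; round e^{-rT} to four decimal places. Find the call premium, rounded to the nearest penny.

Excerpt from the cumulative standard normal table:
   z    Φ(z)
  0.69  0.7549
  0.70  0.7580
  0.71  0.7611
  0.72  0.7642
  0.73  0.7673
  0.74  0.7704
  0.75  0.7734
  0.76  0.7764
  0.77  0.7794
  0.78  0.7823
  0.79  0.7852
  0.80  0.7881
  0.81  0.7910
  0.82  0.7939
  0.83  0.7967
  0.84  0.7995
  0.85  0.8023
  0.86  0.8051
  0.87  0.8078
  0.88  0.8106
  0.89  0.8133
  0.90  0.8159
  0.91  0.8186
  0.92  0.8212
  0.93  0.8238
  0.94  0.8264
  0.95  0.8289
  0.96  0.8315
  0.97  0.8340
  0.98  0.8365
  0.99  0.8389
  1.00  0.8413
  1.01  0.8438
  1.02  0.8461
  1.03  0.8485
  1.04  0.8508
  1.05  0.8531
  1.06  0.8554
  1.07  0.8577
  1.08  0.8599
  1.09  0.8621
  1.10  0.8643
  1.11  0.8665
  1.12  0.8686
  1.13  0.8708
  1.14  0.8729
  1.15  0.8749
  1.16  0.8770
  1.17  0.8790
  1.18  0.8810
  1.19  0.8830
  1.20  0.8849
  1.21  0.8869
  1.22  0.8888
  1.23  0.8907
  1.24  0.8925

T = 0.75;  σ√T = 0.4677
d₁ = [ln(120/80) + (0.068 + 0.54²/2)·0.75] / 0.4677 = [0.4055 + 0.1604] / 0.4677 = 1.2099 → 1.21
d₂ = d₁ − σ√T = 1.2099 − 0.4677 = 0.7422 → 0.74
e^(−rT) = e^(−0.068·0.75) = 0.9503
N(d₁) = N(1.21) = 0.8869;  N(d₂) = N(0.74) = 0.7704
C = 120·0.8869 − 80·0.9503·0.7704 = 106.4280 − 58.5689 = 47.8591

£47.86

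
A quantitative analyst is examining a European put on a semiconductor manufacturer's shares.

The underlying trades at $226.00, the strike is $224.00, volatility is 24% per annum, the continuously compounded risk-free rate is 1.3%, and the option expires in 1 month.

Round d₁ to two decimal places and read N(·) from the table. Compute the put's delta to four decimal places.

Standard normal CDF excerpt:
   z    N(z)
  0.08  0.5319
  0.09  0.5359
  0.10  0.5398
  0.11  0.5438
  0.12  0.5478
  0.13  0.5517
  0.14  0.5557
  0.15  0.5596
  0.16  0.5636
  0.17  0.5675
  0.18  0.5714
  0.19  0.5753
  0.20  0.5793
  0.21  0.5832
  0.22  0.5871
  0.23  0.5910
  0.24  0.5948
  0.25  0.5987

-0.4286

T = 0.08333;  σ√T = 0.0693
ln(S/K) + (r + σ²/2)T = ln(226/224) + (0.013 + 0.24²/2)·0.08333 = 0.0089 + 0.0035 = 0.0124
d₁ = 0.0124 / 0.0693 = 0.1786 which rounds to 0.18
N(d₁) = N(0.18) = 0.5714
Δ_put = N(d₁) − 1 = 0.5714 − 1 = -0.4286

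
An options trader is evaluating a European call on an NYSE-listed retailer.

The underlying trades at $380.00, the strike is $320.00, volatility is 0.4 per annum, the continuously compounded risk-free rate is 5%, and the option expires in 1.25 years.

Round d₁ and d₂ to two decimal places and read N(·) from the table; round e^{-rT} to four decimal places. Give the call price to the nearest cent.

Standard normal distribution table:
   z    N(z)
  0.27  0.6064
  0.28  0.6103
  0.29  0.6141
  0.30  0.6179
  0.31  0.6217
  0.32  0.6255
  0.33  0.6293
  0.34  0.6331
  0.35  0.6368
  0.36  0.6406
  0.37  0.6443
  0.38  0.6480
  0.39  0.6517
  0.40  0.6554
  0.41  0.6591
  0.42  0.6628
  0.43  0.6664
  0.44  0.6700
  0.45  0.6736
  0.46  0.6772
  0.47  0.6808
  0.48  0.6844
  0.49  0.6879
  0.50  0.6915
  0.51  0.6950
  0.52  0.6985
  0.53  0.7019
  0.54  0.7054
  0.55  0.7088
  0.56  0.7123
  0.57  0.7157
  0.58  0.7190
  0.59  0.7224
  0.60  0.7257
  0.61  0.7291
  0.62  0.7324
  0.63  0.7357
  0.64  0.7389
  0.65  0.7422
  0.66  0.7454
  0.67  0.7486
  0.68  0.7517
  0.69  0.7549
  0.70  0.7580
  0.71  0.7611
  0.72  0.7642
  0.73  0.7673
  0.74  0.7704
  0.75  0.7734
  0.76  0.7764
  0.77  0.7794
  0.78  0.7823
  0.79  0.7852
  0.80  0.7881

$108.15

σ√T = 0.4·√1.25 = 0.4472
d₁ = [ln(380/320) + (0.05 + 0.4²/2)·1.25] / 0.4472 = [0.1719 + 0.1625] / 0.4472 = 0.7476 → 0.75
d₂ = d₁ − σ√T = 0.7476 − 0.4472 = 0.3004 → 0.30
e^(−rT) = e^(−0.05·1.25) = 0.9394
N(d₁) = N(0.75) = 0.7734;  N(d₂) = N(0.30) = 0.6179
C = 380·0.7734 − 320·0.9394·0.6179 = 293.8920 − 185.7457 = 108.1463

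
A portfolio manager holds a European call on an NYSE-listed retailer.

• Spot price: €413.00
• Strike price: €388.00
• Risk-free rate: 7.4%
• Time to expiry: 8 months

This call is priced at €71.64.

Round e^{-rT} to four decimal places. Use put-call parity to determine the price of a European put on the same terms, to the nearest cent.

€27.98

exp(−rT) = exp(−0.074·0.6667) = 0.9519
Put-call parity: C − P = S − K·e^(−rT) = 413 − 388·0.9519 = 413 − 369.3372 = 43.6628
P = C − (C − P) = 71.64 − (43.6628) = 27.9772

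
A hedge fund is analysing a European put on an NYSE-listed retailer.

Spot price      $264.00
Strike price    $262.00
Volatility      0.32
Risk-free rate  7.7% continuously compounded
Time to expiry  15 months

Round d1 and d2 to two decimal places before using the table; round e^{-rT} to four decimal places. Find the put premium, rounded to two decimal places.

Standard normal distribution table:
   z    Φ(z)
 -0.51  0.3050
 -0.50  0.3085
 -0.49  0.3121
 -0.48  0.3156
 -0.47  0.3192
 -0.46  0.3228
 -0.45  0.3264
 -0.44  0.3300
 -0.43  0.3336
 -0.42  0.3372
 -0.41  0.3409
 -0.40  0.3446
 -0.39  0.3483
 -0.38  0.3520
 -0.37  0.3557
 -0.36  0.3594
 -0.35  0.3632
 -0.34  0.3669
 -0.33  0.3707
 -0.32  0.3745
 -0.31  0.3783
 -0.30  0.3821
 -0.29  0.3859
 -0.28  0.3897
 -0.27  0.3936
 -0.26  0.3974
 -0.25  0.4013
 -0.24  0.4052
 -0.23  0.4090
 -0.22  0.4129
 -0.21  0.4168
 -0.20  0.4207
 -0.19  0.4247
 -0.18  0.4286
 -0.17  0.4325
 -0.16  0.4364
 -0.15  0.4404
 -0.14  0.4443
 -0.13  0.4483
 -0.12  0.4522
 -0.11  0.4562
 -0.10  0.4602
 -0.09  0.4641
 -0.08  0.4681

$24.28

σ√T = 0.32 × 1.1180 = 0.3578
d₁ = [ln(264/262) + (0.077 + 0.32²/2)·1.25] / 0.3578 = [0.0076 + 0.1603] / 0.3578 = 0.4692 ≈ 0.47
d₂ = d₁ − σ√T = 0.4692 − 0.3578 = 0.1114 ≈ 0.11
e^(−rT) = e^(−0.077·1.25) = 0.9082
N(−d₂) = N(-0.11) = 0.4562;  N(−d₁) = N(-0.47) = 0.3192
P = 262·0.9082·0.4562 − 264·0.3192 = 108.5521 − 84.2688 = 24.2833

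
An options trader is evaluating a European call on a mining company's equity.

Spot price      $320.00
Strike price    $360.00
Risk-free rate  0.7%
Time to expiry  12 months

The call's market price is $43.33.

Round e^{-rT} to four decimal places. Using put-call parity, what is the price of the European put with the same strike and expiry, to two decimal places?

exp(−rT) = exp(−0.007·1) = 0.9930
Put-call parity: C − P = S − K·e^(−rT) = 320 − 360·0.9930 = 320 − 357.4800 = -37.4800
P = C − (C − P) = 43.33 − (-37.4800) = 80.8100

$80.81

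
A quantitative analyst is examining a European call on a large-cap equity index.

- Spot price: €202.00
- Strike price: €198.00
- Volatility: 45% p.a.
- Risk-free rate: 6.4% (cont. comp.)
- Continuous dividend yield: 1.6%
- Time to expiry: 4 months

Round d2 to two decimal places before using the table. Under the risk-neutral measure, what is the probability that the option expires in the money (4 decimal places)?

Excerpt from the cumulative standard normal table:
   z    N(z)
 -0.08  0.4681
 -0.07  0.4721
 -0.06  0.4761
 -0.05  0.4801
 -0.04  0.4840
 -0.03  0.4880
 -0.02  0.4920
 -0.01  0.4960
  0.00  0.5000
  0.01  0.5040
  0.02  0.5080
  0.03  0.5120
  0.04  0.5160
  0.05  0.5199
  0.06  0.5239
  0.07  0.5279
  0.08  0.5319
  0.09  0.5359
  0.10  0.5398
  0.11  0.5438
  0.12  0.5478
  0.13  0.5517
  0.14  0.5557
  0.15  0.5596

0.5040

σ√T = 0.45 × 0.5774 = 0.2598
d₁ = [ln(202/198) + (0.064 − 0.016 + ½·0.45²)·0.3333] / (σ√T) = (0.0200 + 0.0497) / 0.2598 = 0.2685 → 0.27
d₂ = 0.2685 − 0.2598 = 0.0087 → 0.01
Risk-neutral Pr[S_T > K] = N(d₂) = N(0.01) = 0.5040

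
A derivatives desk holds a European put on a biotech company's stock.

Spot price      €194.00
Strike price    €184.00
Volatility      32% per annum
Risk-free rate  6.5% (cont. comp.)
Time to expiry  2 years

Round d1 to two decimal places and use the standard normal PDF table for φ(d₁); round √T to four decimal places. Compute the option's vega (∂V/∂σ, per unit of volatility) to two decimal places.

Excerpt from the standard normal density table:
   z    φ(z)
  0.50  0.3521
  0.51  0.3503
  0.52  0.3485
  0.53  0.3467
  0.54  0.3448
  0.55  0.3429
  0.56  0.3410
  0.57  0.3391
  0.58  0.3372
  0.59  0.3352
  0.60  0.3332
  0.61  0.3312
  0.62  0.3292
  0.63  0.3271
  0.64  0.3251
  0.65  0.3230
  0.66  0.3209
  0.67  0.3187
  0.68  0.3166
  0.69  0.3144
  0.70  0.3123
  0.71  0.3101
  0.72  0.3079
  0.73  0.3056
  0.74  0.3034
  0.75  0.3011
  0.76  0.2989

89.74

σ√T = 0.32 × 1.4142 = 0.4525
d₁ = [ln(194/184) + (0.065 + 0.32²/2)·2] / 0.4525 = [0.0529 + 0.2324] / 0.4525 = 0.6305 which rounds to 0.63
√T = √2 = 1.4142
φ(d₁) = φ(0.63) = 0.3271
vega = S·φ(d₁)·√T = 194·0.3271·1.4142 = 89.7415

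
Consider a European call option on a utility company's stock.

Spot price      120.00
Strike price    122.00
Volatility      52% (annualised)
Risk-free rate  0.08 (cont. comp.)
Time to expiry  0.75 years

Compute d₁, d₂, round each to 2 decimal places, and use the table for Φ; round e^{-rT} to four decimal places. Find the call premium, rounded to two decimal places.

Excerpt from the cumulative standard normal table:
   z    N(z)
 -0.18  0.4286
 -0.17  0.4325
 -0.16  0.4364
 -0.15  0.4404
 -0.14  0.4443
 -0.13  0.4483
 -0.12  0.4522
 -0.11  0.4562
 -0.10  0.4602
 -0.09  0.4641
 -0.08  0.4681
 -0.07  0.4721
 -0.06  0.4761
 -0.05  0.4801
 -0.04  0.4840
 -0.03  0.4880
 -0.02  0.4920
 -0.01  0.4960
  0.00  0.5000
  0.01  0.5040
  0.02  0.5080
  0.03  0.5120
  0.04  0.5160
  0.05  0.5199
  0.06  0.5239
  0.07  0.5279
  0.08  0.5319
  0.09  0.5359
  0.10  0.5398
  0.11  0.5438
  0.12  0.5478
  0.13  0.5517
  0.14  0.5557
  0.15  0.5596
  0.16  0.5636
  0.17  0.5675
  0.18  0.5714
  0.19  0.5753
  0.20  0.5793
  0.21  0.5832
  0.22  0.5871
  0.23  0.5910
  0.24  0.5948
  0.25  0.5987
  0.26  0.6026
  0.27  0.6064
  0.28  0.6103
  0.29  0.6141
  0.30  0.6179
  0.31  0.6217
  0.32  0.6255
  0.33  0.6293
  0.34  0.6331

σ√T = 0.52·√0.75 = 0.4503
d₁ = [ln(120/122) + (0.08 + ½·0.52²)·0.75] / (σ√T) = (-0.0165 + 0.1614) / 0.4503 = 0.3217 ⇒ 0.32
d₂ = 0.3217 − 0.4503 = -0.1286 ⇒ -0.13
exp(−rT) = exp(−0.08·0.75) = 0.9418
N(d₁) = N(0.32) = 0.6255;  N(d₂) = N(-0.13) = 0.4483
C = 120·0.6255 − 122·0.9418·0.4483 = 75.0600 − 51.5095 = 23.5505

23.55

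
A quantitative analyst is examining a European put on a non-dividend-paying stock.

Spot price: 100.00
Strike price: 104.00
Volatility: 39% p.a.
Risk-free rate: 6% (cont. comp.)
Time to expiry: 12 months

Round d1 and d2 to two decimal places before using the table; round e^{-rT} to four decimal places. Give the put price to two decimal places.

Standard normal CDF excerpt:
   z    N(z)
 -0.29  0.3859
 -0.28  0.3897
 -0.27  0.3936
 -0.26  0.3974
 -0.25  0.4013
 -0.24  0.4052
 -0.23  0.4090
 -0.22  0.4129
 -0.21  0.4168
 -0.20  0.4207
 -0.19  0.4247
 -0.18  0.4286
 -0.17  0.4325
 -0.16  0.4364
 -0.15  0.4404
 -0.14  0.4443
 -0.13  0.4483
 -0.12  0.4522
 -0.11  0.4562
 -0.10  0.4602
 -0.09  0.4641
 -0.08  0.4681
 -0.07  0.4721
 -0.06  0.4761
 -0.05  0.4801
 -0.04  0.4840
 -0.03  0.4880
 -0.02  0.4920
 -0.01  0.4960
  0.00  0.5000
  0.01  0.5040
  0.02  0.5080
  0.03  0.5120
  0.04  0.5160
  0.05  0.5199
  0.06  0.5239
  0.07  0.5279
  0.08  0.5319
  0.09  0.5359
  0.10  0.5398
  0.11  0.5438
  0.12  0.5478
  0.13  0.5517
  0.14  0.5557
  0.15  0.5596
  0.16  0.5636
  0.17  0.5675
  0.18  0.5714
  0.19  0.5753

T = 1;  σ√T = 0.3900
ln(S/K) + (r + σ²/2)T = ln(100/104) + (0.06 + 0.39²/2)·1 = -0.0392 + 0.1361 = 0.0968
d₁ = 0.0968 / 0.3900 = 0.2483 → 0.25
d₂ = d₁ − σ√T = 0.2483 − 0.3900 = -0.1417 → -0.14
e^(−rT) = e^(−0.06·1) = 0.9418
N(−d₂) = N(0.14) = 0.5557;  N(−d₁) = N(-0.25) = 0.4013
P = 104·0.9418·0.5557 − 100·0.4013 = 54.4293 − 40.1300 = 14.2993

14.30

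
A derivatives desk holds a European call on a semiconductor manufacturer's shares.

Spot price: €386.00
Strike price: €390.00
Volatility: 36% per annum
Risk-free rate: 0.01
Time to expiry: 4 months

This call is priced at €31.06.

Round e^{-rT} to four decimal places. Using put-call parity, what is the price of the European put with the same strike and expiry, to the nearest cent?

e^(−rT) = e^(−0.01·0.3333) = 0.9967
Put-call parity: C − P = S − K·e^(−rT) = 386 − 390·0.9967 = 386 − 388.7130 = -2.7130
P = C − (C − P) = 31.06 − (-2.7130) = 33.7730

€33.77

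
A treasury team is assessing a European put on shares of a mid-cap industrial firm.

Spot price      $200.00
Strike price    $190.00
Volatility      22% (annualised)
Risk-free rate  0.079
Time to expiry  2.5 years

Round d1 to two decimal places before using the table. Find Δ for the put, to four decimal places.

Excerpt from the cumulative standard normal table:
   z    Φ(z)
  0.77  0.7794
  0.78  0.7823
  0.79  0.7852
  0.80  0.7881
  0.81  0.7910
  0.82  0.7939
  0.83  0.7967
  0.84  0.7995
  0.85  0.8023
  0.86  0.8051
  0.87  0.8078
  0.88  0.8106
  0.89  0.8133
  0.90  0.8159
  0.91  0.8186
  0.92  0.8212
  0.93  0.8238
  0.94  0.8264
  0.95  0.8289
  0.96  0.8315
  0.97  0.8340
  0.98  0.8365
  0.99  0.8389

σ√T = 0.22 × 1.5811 = 0.3479
d₁ = [ln(200/190) + (0.079 + 0.22²/2)·2.5] / 0.3479 = [0.0513 + 0.2580] / 0.3479 = 0.8892 → 0.89
N(d₁) = N(0.89) = 0.8133
Δ_put = N(d₁) − 1 = 0.8133 − 1 = -0.1867

-0.1867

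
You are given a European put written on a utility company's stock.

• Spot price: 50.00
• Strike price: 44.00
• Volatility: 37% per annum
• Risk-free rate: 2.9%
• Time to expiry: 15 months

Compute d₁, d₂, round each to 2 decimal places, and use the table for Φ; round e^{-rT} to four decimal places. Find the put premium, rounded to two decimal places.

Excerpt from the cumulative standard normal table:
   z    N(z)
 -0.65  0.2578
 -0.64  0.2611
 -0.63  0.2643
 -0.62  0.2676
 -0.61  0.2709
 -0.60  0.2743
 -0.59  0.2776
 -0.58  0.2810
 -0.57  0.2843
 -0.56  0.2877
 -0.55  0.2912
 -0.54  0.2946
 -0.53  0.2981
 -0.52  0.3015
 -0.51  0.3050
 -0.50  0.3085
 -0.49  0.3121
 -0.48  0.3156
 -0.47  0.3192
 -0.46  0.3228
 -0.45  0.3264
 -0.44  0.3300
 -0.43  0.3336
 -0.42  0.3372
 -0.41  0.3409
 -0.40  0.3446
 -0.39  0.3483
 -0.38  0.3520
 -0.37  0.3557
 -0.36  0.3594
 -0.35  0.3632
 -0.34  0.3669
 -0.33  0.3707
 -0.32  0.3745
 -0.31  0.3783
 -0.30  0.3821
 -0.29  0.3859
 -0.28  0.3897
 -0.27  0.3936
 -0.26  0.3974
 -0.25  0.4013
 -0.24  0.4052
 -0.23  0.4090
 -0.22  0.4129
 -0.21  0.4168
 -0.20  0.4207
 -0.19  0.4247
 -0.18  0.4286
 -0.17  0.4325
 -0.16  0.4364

σ√T = 0.37 × 1.1180 = 0.4137
ln(S/K) + (r + σ²/2)T = ln(50/44) + (0.029 + 0.37²/2)·1.25 = 0.1278 + 0.1218 = 0.2496
d₁ = 0.2496 / 0.4137 = 0.6035 ⇒ 0.60
d₂ = d₁ − σ√T = 0.6035 − 0.4137 = 0.1898 ⇒ 0.19
e^(−rT) = e^(−0.029·1.25) = 0.9644
P = 44·0.9644·N(-0.19) − 50·N(-0.60) = 44·0.9644·0.4247 − 50·0.2743 = 18.0215 − 13.7150 = 4.3065

4.31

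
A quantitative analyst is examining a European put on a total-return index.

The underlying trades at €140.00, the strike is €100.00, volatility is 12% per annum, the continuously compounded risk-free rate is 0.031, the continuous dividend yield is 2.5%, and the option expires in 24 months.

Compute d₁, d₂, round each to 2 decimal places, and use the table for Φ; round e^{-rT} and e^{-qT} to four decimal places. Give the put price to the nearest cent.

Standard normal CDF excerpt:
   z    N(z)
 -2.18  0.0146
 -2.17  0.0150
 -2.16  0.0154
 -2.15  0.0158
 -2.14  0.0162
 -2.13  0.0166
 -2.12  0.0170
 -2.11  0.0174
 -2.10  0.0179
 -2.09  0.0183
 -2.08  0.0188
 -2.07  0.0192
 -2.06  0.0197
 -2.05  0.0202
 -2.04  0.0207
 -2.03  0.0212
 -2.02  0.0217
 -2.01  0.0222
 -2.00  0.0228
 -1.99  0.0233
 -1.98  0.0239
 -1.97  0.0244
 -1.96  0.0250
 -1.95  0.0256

€0.14

σ√T = 0.12·√2 = 0.1697
d₁ = [ln(140/100) + (0.031 − 0.025 + 0.12²/2)·2] / 0.1697 = [0.3365 + 0.0264] / 0.1697 = 2.1382 which rounds to 2.14
d₂ = d₁ − σ√T = 2.1382 − 0.1697 = 1.9685 which rounds to 1.97
exp(−qT) = exp(−0.025·2) = 0.9512;  exp(−rT) = exp(−0.031·2) = 0.9399
N(−d₂) = N(-1.97) = 0.0244;  N(−d₁) = N(-2.14) = 0.0162
P = 100·0.9399·0.0244 − 140·0.9512·0.0162 = 2.2934 − 2.1573 = 0.1360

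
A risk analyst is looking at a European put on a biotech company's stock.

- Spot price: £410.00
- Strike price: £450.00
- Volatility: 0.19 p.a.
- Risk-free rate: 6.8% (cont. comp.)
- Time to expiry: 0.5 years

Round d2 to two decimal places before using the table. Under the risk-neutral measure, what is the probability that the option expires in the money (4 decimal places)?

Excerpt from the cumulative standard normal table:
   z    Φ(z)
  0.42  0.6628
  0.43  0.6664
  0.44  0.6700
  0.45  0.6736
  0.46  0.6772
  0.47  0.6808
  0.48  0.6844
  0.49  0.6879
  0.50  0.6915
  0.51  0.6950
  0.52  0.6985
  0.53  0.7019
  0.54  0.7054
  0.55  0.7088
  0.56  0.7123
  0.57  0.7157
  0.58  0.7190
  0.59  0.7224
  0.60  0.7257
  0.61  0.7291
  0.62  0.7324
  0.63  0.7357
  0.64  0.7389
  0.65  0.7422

σ√T = 0.19 × 0.7071 = 0.1344
ln(S/K) + (r + σ²/2)T = ln(410/450) + (0.068 + 0.19²/2)·0.5 = -0.0931 + 0.0430 = -0.0501
d₁ = -0.0501 / 0.1344 = -0.3726 → -0.37
d₂ = d₁ − σ√T = -0.3726 − 0.1344 = -0.5070 → -0.51
Risk-neutral Pr[S_T < K] = N(−d₂) = N(0.51) = 0.6950

0.6950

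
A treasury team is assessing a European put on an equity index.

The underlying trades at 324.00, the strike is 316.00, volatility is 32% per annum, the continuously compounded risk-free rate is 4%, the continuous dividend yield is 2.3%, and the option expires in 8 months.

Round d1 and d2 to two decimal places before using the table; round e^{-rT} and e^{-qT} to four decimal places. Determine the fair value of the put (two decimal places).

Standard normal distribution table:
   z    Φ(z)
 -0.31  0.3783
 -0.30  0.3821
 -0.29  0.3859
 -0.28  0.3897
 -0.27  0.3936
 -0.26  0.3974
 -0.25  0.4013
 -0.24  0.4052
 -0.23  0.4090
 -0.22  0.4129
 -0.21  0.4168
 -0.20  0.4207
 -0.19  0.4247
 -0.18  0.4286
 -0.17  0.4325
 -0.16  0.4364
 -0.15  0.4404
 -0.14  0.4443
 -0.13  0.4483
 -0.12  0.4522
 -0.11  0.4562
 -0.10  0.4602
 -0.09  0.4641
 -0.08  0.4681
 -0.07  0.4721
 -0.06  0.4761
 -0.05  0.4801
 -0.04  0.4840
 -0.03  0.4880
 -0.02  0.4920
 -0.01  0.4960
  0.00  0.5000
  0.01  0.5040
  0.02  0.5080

T = 0.6667;  σ√T = 0.2613
ln(S/K) + (r − q + σ²/2)T = ln(324/316) + (0.04 − 0.023 + 0.32²/2)·0.6667 = 0.0250 + 0.0455 = 0.0705
d₁ = 0.0705 / 0.2613 = 0.2697 ≈ 0.27
d₂ = d₁ − σ√T = 0.2697 − 0.2613 = 0.0084 ≈ 0.01
e^(−qT) = e^(−0.023·0.6667) = 0.9848;  e^(−rT) = e^(−0.04·0.6667) = 0.9737
N(−d₂) = N(-0.01) = 0.4960;  N(−d₁) = N(-0.27) = 0.3936
P = 316·0.9737·0.4960 − 324·0.9848·0.3936 = 152.6138 − 125.5880 = 27.0258

27.03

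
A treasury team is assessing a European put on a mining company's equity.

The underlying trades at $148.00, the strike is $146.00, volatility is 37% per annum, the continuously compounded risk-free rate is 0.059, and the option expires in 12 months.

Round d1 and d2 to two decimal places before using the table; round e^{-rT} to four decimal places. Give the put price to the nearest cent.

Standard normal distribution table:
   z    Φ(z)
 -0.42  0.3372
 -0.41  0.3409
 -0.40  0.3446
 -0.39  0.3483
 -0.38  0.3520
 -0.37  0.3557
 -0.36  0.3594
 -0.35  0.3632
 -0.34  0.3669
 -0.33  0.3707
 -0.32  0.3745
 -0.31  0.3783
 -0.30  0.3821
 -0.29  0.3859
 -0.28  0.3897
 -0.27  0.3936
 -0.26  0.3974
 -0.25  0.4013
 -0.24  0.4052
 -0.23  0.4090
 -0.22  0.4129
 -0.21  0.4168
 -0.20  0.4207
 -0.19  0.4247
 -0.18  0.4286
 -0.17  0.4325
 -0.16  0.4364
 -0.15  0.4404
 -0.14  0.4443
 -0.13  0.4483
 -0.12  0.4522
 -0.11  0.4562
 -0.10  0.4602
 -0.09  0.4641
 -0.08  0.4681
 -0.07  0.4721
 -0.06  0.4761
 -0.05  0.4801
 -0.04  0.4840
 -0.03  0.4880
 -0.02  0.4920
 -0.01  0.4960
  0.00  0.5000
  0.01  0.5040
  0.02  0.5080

$16.17

σ√T = 0.37·√1 = 0.3700
d₁ = [ln(148/146) + (0.059 + ½·0.37²)·1] / (σ√T) = (0.0136 + 0.1275) / 0.3700 = 0.3812 ≈ 0.38
d₂ = 0.3812 − 0.3700 = 0.0112 ≈ 0.01
e^(−rT) = e^(−0.059·1) = 0.9427
N(−d₂) = N(-0.01) = 0.4960;  N(−d₁) = N(-0.38) = 0.3520
P = 146·0.9427·0.4960 − 148·0.3520 = 68.2666 − 52.0960 = 16.1706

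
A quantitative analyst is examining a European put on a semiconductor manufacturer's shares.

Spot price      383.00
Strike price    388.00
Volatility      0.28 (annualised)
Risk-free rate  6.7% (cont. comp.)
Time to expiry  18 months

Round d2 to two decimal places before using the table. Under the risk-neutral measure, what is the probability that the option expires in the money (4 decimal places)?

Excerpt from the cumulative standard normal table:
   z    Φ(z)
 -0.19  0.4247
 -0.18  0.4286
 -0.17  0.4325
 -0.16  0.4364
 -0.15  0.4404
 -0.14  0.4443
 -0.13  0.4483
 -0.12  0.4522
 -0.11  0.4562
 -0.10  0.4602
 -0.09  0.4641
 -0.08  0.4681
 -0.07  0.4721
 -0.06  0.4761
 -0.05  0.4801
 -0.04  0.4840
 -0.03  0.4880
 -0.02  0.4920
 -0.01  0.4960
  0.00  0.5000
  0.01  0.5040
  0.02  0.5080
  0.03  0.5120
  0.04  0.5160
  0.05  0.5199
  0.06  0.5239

T = 1.5;  σ√T = 0.3429
d₁ = [ln(383/388) + (0.067 + 0.28²/2)·1.5] / 0.3429 = [-0.0130 + 0.1593] / 0.3429 = 0.4267 which rounds to 0.43
d₂ = d₁ − σ√T = 0.4267 − 0.3429 = 0.0838 which rounds to 0.08
Risk-neutral Pr[S_T < K] = N(−d₂) = N(-0.08) = 0.4681

0.4681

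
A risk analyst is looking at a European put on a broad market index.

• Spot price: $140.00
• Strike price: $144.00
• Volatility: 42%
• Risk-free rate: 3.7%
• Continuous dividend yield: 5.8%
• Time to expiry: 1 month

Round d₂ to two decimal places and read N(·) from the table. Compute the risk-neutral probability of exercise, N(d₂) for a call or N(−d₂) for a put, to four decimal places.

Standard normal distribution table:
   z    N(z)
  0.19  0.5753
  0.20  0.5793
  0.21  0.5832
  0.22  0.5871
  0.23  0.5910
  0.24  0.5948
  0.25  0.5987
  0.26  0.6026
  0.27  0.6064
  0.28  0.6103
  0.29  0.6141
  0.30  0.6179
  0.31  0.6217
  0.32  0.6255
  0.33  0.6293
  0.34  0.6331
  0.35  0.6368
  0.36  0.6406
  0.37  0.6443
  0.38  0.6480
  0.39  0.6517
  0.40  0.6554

σ√T = 0.42·√0.08333 = 0.1212
d₁ = [ln(140/144) + (0.037 − 0.058 + 0.42²/2)·0.08333] / 0.1212 = [-0.0282 + 0.0056] / 0.1212 = -0.1862 ⇒ -0.19
d₂ = d₁ − σ√T = -0.1862 − 0.1212 = -0.3074 ⇒ -0.31
Pr(exercise) under Q = N(−d₂) = N(0.31) = 0.6217

0.6217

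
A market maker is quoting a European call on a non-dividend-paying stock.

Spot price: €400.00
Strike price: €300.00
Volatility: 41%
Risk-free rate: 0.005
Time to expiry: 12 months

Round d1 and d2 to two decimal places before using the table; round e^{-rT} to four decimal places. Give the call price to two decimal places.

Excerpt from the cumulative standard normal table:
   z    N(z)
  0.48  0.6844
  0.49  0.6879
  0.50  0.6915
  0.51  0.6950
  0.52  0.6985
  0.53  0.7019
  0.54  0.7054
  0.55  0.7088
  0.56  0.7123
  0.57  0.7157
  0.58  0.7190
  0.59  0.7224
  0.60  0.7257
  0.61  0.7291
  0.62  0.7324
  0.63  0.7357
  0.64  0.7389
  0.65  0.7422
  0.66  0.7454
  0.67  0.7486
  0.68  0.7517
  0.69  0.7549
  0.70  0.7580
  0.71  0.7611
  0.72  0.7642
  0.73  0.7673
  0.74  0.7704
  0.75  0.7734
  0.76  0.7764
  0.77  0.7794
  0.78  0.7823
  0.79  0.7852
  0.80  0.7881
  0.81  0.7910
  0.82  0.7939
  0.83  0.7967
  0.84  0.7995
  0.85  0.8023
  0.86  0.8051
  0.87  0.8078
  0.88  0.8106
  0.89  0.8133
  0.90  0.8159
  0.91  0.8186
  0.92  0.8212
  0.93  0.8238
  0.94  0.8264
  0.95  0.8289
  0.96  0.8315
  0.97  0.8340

σ√T = 0.41·√1 = 0.4100
d₁ = [ln(400/300) + (0.005 + 0.41²/2)·1] / 0.4100 = [0.2877 + 0.0890] / 0.4100 = 0.9189 which rounds to 0.92
d₂ = d₁ − σ√T = 0.9189 − 0.4100 = 0.5089 which rounds to 0.51
e^(−rT) = e^(−0.005·1) = 0.9950
N(d₁) = N(0.92) = 0.8212;  N(d₂) = N(0.51) = 0.6950
C = 400·0.8212 − 300·0.9950·0.6950 = 328.4800 − 207.4575 = 121.0225

€121.02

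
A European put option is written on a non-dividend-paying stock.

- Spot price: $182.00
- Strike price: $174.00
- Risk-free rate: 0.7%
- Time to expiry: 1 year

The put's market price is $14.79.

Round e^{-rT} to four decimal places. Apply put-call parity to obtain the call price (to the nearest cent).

$24.01

e^(−rT) = e^(−0.007·1) = 0.9930
Put-call parity: C − P = S − K·e^(−rT) = 182 − 174·0.9930 = 182 − 172.7820 = 9.2180
C = P + (C − P) = 14.79 + (9.2180) = 24.0080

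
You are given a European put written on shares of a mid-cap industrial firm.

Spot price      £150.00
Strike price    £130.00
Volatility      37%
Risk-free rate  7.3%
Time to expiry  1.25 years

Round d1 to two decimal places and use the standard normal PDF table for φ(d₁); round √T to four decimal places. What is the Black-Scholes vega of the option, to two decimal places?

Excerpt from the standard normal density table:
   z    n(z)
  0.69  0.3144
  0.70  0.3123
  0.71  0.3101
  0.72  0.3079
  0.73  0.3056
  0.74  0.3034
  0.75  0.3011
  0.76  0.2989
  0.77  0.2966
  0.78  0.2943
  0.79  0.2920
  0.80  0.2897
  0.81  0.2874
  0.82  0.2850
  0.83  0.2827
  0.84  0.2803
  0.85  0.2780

49.74

σ√T = 0.37·√1.25 = 0.4137
d₁ = [ln(150/130) + (0.073 + 0.37²/2)·1.25] / 0.4137 = [0.1431 + 0.1768] / 0.4137 = 0.7733 → 0.77
√T = √1.25 = 1.1180
φ(d₁) = φ(0.77) = 0.2966
vega = S·φ(d₁)·√T = 150·0.2966·1.1180 = 49.7398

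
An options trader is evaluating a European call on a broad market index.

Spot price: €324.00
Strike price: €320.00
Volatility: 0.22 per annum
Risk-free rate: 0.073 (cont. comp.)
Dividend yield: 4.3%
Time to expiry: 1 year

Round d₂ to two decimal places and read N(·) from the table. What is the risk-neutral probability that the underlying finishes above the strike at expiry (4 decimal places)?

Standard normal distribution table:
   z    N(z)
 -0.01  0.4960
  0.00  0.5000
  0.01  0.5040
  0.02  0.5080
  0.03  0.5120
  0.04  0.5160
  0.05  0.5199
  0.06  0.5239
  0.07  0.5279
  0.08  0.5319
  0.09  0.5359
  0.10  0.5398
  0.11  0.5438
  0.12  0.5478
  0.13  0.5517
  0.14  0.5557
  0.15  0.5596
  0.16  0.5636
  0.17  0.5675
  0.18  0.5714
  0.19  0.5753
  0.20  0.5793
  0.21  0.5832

σ√T = 0.22 × 1.0000 = 0.2200
ln(S/K) + (r − q + σ²/2)T = ln(324/320) + (0.073 − 0.043 + 0.22²/2)·1 = 0.0124 + 0.0542 = 0.0666
d₁ = 0.0666 / 0.2200 = 0.3028 → 0.30
d₂ = d₁ − σ√T = 0.3028 − 0.2200 = 0.0828 → 0.08
Risk-neutral Pr[S_T > K] = N(d₂) = N(0.08) = 0.5319

0.5319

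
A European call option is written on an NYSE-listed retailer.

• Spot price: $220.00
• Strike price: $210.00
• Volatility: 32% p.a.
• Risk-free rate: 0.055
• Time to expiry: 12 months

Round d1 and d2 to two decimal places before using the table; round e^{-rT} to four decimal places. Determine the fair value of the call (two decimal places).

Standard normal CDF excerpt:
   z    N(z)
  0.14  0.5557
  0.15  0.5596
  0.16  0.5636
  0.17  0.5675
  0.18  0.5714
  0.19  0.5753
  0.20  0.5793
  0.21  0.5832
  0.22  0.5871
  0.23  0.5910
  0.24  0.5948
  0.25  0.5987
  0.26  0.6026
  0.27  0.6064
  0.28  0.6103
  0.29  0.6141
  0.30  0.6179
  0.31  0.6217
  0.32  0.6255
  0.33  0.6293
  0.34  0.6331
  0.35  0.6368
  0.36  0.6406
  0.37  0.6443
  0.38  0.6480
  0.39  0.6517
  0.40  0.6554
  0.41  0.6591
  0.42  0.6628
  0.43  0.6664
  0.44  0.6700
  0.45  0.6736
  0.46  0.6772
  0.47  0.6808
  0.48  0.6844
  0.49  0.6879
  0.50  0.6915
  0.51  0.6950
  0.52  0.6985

σ√T = 0.32·√1 = 0.3200
d₁ = [ln(220/210) + (0.055 + 0.32²/2)·1] / 0.3200 = [0.0465 + 0.1062] / 0.3200 = 0.4773 ⇒ 0.48
d₂ = d₁ − σ√T = 0.4773 − 0.3200 = 0.1573 ⇒ 0.16
e^(−rT) = e^(−0.055·1) = 0.9465
N(d₁) = N(0.48) = 0.6844;  N(d₂) = N(0.16) = 0.5636
C = 220·0.6844 − 210·0.9465·0.5636 = 150.5680 − 112.0240 = 38.5440

$38.54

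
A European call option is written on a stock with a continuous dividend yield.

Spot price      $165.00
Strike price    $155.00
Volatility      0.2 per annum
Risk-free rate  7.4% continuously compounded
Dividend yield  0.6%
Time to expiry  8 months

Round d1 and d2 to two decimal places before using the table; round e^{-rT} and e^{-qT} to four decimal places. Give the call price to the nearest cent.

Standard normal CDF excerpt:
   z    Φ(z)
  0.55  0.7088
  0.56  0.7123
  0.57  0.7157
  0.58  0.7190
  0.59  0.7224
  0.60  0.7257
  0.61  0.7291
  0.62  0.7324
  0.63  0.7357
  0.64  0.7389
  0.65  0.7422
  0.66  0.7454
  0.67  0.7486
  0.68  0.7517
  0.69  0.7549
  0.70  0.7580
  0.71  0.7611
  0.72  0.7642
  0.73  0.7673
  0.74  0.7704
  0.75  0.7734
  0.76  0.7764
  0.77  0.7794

$20.52

σ√T = 0.2 × 0.8165 = 0.1633
ln(S/K) + (r − q + σ²/2)T = ln(165/155) + (0.074 − 0.006 + 0.2²/2)·0.6667 = 0.0625 + 0.0587 = 0.1212
d₁ = 0.1212 / 0.1633 = 0.7421 → 0.74
d₂ = d₁ − σ√T = 0.7421 − 0.1633 = 0.5788 → 0.58
exp(−qT) = exp(−0.006·0.6667) = 0.9960;  exp(−rT) = exp(−0.074·0.6667) = 0.9519
C = 165·0.9960·N(0.74) − 155·0.9519·N(0.58) = 165·0.9960·0.7704 − 155·0.9519·0.7190 = 126.6075 − 106.0845 = 20.5230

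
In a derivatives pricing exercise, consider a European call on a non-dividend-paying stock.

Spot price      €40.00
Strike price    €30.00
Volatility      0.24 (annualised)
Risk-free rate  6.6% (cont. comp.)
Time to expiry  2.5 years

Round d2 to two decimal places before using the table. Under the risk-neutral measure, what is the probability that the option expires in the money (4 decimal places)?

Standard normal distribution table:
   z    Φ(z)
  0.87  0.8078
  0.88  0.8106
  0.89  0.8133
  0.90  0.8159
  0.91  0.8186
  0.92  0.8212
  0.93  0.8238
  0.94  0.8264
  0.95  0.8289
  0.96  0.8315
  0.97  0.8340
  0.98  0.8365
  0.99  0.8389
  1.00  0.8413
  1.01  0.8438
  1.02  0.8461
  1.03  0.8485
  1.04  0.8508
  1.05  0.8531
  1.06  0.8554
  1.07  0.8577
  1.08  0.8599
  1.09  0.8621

σ√T = 0.24 × 1.5811 = 0.3795
ln(S/K) + (r + σ²/2)T = ln(40/30) + (0.066 + 0.24²/2)·2.5 = 0.2877 + 0.2370 = 0.5247
d₁ = 0.5247 / 0.3795 = 1.3827 ≈ 1.38
d₂ = d₁ − σ√T = 1.3827 − 0.3795 = 1.0032 ≈ 1.00
Pr(exercise) under Q = N(d₂) = 0.8413

0.8413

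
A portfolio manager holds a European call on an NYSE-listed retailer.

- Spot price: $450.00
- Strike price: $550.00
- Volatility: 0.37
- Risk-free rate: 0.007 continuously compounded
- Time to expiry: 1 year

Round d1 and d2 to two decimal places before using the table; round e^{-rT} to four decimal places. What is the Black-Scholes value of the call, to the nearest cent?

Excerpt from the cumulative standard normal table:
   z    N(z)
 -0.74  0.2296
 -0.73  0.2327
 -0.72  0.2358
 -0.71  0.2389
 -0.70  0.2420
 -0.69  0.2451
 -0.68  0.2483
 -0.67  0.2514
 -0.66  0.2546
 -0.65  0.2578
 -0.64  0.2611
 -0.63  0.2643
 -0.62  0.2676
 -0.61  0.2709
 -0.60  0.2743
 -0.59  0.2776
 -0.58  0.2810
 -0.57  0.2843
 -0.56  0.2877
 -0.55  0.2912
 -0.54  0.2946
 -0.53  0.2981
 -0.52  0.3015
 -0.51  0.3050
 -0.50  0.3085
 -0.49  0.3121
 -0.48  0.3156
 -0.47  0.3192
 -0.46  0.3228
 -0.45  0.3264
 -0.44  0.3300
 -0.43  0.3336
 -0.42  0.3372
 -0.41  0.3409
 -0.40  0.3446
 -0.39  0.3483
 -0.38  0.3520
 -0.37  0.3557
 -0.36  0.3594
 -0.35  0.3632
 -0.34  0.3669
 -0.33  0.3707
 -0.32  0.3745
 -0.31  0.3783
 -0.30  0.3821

$34.63

σ√T = 0.37·√1 = 0.3700
ln(S/K) + (r + σ²/2)T = ln(450/550) + (0.007 + 0.37²/2)·1 = -0.2007 + 0.0755 = -0.1252
d₁ = -0.1252 / 0.3700 = -0.3384 which rounds to -0.34
d₂ = d₁ − σ√T = -0.3384 − 0.3700 = -0.7084 which rounds to -0.71
exp(−rT) = exp(−0.007·1) = 0.9930
C = 450·N(-0.34) − 550·0.9930·N(-0.71) = 450·0.3669 − 550·0.9930·0.2389 = 165.1050 − 130.4752 = 34.6298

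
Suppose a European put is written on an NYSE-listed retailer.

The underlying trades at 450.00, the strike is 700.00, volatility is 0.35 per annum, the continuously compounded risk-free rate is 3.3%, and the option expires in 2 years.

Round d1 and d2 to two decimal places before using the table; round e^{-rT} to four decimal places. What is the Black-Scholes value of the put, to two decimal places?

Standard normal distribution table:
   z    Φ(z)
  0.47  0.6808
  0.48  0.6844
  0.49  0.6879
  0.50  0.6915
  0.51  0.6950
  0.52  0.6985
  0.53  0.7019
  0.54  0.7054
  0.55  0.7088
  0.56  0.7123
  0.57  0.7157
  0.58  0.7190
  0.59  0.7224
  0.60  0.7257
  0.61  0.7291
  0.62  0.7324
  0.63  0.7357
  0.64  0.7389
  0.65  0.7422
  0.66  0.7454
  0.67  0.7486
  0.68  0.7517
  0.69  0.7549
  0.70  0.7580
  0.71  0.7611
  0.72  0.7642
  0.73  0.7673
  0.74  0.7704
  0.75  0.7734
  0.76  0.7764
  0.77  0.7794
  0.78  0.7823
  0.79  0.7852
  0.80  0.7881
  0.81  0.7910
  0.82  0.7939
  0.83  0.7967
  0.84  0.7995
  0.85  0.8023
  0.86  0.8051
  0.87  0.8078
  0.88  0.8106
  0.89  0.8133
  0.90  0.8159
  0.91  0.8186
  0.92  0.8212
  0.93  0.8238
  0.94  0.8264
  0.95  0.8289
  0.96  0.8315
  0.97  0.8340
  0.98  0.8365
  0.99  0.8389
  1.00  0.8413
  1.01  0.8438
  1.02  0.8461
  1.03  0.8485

σ√T = 0.35 × 1.4142 = 0.4950
ln(S/K) + (r + σ²/2)T = ln(450/700) + (0.033 + 0.35²/2)·2 = -0.4418 + 0.1885 = -0.2533
d₁ = -0.2533 / 0.4950 = -0.5118 → -0.51
d₂ = d₁ − σ√T = -0.5118 − 0.4950 = -1.0068 → -1.01
exp(−rT) = exp(−0.033·2) = 0.9361
N(−d₂) = N(1.01) = 0.8438;  N(−d₁) = N(0.51) = 0.6950
P = 700·0.9361·0.8438 − 450·0.6950 = 552.9168 − 312.7500 = 240.1668

240.17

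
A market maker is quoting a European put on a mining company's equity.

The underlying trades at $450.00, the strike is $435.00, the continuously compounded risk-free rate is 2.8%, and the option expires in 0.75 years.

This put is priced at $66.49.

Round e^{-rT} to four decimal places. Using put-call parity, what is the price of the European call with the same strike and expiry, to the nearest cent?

$90.54

exp(−rT) = exp(−0.028·0.75) = 0.9792
Put-call parity: C − P = S − K·e^(−rT) = 450 − 435·0.9792 = 450 − 425.9520 = 24.0480
C = P + (C − P) = 66.49 + (24.0480) = 90.5380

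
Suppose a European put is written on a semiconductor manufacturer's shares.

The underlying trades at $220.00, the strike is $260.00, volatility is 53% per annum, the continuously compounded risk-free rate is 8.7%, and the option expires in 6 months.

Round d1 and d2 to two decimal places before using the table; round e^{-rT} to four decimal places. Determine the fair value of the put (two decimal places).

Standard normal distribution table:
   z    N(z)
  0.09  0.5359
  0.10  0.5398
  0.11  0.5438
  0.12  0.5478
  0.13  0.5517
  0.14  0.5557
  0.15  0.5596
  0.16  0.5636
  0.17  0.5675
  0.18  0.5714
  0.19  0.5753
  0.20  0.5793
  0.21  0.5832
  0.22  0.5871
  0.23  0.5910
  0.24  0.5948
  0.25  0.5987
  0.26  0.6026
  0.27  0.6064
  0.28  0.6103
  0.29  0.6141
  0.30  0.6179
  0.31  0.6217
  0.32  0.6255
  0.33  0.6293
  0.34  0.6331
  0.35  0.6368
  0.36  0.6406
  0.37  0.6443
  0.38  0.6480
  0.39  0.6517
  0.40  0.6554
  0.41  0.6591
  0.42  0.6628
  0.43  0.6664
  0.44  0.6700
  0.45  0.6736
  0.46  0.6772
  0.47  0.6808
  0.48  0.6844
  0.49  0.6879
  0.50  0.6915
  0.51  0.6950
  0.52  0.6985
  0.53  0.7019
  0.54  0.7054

$51.62

σ√T = 0.53 × 0.7071 = 0.3748
d₁ = [ln(220/260) + (0.087 + 0.53²/2)·0.5] / 0.3748 = [-0.1671 + 0.1137] / 0.3748 = -0.1423 which rounds to -0.14
d₂ = d₁ − σ√T = -0.1423 − 0.3748 = -0.5171 which rounds to -0.52
exp(−rT) = exp(−0.087·0.5) = 0.9574
N(−d₂) = N(0.52) = 0.6985;  N(−d₁) = N(0.14) = 0.5557
P = 260·0.9574·0.6985 − 220·0.5557 = 173.8734 − 122.2540 = 51.6194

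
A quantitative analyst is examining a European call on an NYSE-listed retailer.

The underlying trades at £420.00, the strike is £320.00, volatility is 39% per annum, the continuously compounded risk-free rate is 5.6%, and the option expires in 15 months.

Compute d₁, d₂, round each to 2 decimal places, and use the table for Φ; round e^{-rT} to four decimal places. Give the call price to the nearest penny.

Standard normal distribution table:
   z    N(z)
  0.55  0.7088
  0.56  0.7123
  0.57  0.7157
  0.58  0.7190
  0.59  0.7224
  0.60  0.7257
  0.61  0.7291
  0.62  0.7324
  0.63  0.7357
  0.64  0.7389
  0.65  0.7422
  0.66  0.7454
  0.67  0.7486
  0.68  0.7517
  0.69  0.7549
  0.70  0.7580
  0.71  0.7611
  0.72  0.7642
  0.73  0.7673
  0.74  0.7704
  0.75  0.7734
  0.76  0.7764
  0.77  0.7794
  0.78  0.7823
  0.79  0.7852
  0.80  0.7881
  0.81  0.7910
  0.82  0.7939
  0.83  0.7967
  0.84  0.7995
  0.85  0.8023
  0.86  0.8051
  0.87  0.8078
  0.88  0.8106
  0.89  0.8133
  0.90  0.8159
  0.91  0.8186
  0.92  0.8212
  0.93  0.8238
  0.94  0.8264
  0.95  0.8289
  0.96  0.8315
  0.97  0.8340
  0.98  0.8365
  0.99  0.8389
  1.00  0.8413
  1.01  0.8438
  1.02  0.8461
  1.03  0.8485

σ√T = 0.39 × 1.1180 = 0.4360
d₁ = [ln(420/320) + (0.056 + ½·0.39²)·1.25] / (σ√T) = (0.2719 + 0.1651) / 0.4360 = 1.0022 ⇒ 1.00
d₂ = 1.0022 − 0.4360 = 0.5662 ⇒ 0.57
e^(−rT) = e^(−0.056·1.25) = 0.9324
N(d₁) = N(1.00) = 0.8413;  N(d₂) = N(0.57) = 0.7157
C = 420·0.8413 − 320·0.9324·0.7157 = 353.3460 − 213.5420 = 139.8040

£139.80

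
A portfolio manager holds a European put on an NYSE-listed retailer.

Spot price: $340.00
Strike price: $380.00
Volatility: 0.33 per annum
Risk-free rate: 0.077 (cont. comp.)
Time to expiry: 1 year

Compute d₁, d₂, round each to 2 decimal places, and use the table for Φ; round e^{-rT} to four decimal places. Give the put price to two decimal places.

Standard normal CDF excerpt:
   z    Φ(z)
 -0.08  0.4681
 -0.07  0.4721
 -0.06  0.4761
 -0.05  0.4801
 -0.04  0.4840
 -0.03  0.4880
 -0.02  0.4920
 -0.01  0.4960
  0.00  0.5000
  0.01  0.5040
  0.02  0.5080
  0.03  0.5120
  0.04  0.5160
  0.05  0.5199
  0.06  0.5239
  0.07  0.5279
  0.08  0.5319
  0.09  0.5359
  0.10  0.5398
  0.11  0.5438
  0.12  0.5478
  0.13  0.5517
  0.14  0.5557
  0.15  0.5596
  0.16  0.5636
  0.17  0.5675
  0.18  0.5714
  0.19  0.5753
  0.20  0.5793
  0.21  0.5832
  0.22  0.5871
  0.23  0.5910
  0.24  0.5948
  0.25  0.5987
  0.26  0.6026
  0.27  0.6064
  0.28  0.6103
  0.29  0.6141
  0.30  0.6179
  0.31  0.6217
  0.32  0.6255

$51.48

σ√T = 0.33 × 1.0000 = 0.3300
d₁ = [ln(340/380) + (0.077 + 0.33²/2)·1] / 0.3300 = [-0.1112 + 0.1315] / 0.3300 = 0.0613 ⇒ 0.06
d₂ = d₁ − σ√T = 0.0613 − 0.3300 = -0.2687 ⇒ -0.27
e^(−rT) = e^(−0.077·1) = 0.9259
N(−d₂) = N(0.27) = 0.6064;  N(−d₁) = N(-0.06) = 0.4761
P = 380·0.9259·0.6064 − 340·0.4761 = 213.3570 − 161.8740 = 51.4830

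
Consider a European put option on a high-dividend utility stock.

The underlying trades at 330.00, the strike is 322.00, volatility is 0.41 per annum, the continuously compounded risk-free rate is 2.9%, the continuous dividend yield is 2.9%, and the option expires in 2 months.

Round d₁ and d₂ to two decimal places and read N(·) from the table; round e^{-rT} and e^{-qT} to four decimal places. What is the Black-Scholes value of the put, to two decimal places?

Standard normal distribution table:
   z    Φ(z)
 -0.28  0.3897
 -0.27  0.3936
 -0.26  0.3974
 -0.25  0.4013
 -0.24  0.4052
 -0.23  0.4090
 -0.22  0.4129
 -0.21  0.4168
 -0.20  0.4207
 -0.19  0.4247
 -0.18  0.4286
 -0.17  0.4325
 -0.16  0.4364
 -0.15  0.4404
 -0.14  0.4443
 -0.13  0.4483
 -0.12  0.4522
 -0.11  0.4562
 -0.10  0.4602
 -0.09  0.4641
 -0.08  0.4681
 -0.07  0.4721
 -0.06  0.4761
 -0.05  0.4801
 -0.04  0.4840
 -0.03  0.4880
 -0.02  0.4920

σ√T = 0.41·√0.1667 = 0.1674
d₁ = [ln(330/322) + (0.029 − 0.029 + 0.41²/2)·0.1667] / 0.1674 = [0.0245 + 0.0140] / 0.1674 = 0.2303 ≈ 0.23
d₂ = d₁ − σ√T = 0.2303 − 0.1674 = 0.0629 ≈ 0.06
exp(−qT) = exp(−0.029·0.1667) = 0.9952;  exp(−rT) = exp(−0.029·0.1667) = 0.9952
P = 322·0.9952·N(-0.06) − 330·0.9952·N(-0.23) = 322·0.9952·0.4761 − 330·0.9952·0.4090 = 152.5683 − 134.3221 = 18.2462

18.25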